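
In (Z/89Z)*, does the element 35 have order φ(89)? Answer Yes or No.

Yes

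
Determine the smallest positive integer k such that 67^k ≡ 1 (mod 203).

The order of 67 must divide φ(203) = φ(7·29) = (7−1)·(29−1) = 6·28 = 168 = 2^3 · 3 · 7.
Divisors of 168: 1, 2, 3, 4, 6, 7, 8, 12, 14, 21, 24, 28, 42, 56, 84, 168.
Check 67^d mod 203 for each divisor in increasing order:
67^1 ≡ 67
67^2 ≡ 23
67^3 ≡ 120
67^4 ≡ 123
67^6 ≡ 190
67^7 ≡ 144
67^8 ≡ 107
67^12 ≡ 169
67^14 ≡ 30
67^21 ≡ 57
67^24 ≡ 141
67^28 ≡ 88
67^42 ≡ 1
So ord_203(67) = 42.

42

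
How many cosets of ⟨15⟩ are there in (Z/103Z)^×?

By Lagrange's theorem, ord_103(15) divides φ(103) = 103 − 1 = 102 = 2 · 3 · 17.
Divisors of 102: 1, 2, 3, 6, 17, 34, 51, 102.
Evaluate successive powers at the divisors of 102:
15^1 ≡ 15
15^2 ≡ 19
15^3 ≡ 79
15^6 ≡ 61
15^17 ≡ 46
15^34 ≡ 56
15^51 ≡ 1
So ord_103(15) = 51, hence |⟨15⟩| = 51.
[(Z/103Z)^× : ⟨15⟩] = 102/51 = 2.

2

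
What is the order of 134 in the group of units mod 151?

150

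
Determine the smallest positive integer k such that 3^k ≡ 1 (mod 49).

Since 3 ∈ (Z/49Z)^×, its order divides φ(49) = φ(7^2) = 7·(7−1) = 42 = 2 · 3 · 7.
Divisors of 42: 1, 2, 3, 6, 7, 14, 21, 42.
Test each divisor d:
3^1 ≡ 3 (mod 49)
3^2 ≡ 9 (mod 49)
3^3 ≡ 27 (mod 49)
3^6 ≡ 43 (mod 49)
3^7 ≡ 31 (mod 49)
3^14 ≡ 30 (mod 49)
3^21 ≡ 48 (mod 49)
3^42 ≡ 1 (mod 49) ✓
Hence ord(3) = 42.

42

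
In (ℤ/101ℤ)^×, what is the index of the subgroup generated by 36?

ord(36) | φ(101) = 101 − 1 = 100 = 2^2 · 5^2.
Divisors of 100: 1, 2, 4, 5, 10, 20, 25, 50, 100.
Check 36^d mod 101 for each divisor in increasing order:
36^1 ≡ 36
36^2 ≡ 84
36^4 ≡ 87
36^5 ≡ 1
So ord_101(36) = 5, hence |⟨36⟩| = 5.
[(Z/101Z)^× : ⟨36⟩] = 100/5 = 20.

20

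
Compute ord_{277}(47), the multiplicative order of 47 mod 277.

138

By Lagrange's theorem, ord_277(47) divides φ(277) = 277 − 1 = 276 = 2^2 · 3 · 23.
Divisors of 276: 1, 2, 3, 4, 6, 12, 23, 46, 69, 92, 138, 276.
Check 47^d mod 277 for each divisor in increasing order:
47^1 ≡ 47 (mod 277)
47^2 ≡ 270 (mod 277)
47^3 ≡ 225 (mod 277)
47^4 ≡ 49 (mod 277)
47^6 ≡ 211 (mod 277)
47^12 ≡ 201 (mod 277)
47^23 ≡ 117 (mod 277)
47^46 ≡ 116 (mod 277)
47^69 ≡ 276 (mod 277)
47^92 ≡ 160 (mod 277)
47^138 ≡ 1 (mod 277) ✓
Therefore the multiplicative order of 47 modulo 277 is 138.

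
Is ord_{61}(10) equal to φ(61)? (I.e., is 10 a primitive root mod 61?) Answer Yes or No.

Yes

φ(61) = 61 − 1 = 60 = 2^2 · 3 · 5.
10 is a primitive root mod 61 iff 10^(φ(61)/q) ≢ 1 for every prime q | φ(61), i.e. q ∈ {2, 3, 5}.
10^30 ≡ 60 (mod 61)  [q = 2: ≢ 1 ✓]
10^20 ≡ 13 (mod 61)  [q = 3: ≢ 1 ✓]
10^12 ≡ 58 (mod 61)  [q = 5: ≢ 1 ✓]
Every test exponent gives a nontrivial residue, hence 10 generates the full group.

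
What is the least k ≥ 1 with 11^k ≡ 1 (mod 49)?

21

ord(11) | φ(49) = φ(7^2) = 7·(7−1) = 42 = 2 · 3 · 7.
Divisors of 42: 1, 2, 3, 6, 7, 14, 21, 42.
Evaluate successive powers at the divisors of 42:
11^1 ≡ 11
11^2 ≡ 23
11^3 ≡ 8
11^6 ≡ 15
11^7 ≡ 18
11^14 ≡ 30
11^21 ≡ 1
Hence ord(11) = 21.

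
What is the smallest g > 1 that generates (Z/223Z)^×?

φ(223) = 223 − 1 = 222 = 2 · 3 · 37.
Test candidates g = 2, 3, … against the prime factors q ∈ {2, 3, 37} of φ(223): g is a generator iff g^(222/q) ≢ 1 for every such q.
g = 2: 2^111 ≡ 1 — hits 1, so not a primitive root.
g = 3: 3^111 ≡ 222; 3^74 ≡ 183; 3^6 ≡ 60 — none is 1, so 3 is a primitive root.
Hence the least primitive root of 223 is 3.

3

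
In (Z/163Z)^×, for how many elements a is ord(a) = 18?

6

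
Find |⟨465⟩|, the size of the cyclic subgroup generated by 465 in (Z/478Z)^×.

119

ord(465) | φ(478) = φ(2)·φ(239) = 1·238 = 238 = 2 · 7 · 17.
Divisors of 238: 1, 2, 7, 14, 17, 34, 119, 238.
Test each divisor d:
465^1 ≡ 465
465^2 ≡ 169
465^7 ≡ 455
465^14 ≡ 51
465^17 ≡ 283
465^34 ≡ 263
465^119 ≡ 1
So ord_478(465) = 119.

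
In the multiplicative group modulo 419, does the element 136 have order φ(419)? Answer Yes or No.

No

φ(419) = 419 − 1 = 418 = 2 · 11 · 19.
136 is a primitive root mod 419 iff 136^(φ(419)/q) ≢ 1 for every prime q | φ(419), i.e. q ∈ {2, 11, 19}.
136^209 ≡ 1 (mod 419)  [q = 2: ≡ 1 ✗]
136^38 ≡ 1 (mod 419)  [q = 11: ≡ 1 ✗]
136^22 ≡ 199 (mod 419)  [q = 19: ≢ 1 ✓]
Since 136^209 ≡ 1, the order of 136 divides 209 < 418, so 136 is not a primitive root.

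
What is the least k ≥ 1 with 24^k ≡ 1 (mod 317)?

79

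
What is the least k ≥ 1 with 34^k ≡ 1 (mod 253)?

22

The order of 34 must divide φ(253) = φ(11·23) = (11−1)·(23−1) = 10·22 = 220 = 2^2 · 5 · 11.
Divisors of 220: 1, 2, 4, 5, 10, 11, 20, 22, 44, 55, 110, 220.
Test each divisor d:
34^1 ≡ 34
34^2 ≡ 144
34^4 ≡ 243
34^5 ≡ 166
34^10 ≡ 232
34^11 ≡ 45
34^20 ≡ 188
34^22 ≡ 1
The smallest such exponent is 22, so the order of 34 is 22.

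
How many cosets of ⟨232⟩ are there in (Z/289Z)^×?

By Lagrange's theorem, ord_289(232) divides φ(289) = φ(17^2) = 17·(17−1) = 272 = 2^4 · 17.
Divisors of 272: 1, 2, 4, 8, 16, 17, 34, 68, 136, 272.
Check 232^d mod 289 for each divisor in increasing order:
232^1 ≡ 232 (mod 289)
232^2 ≡ 70 (mod 289)
232^4 ≡ 276 (mod 289)
232^8 ≡ 169 (mod 289)
232^16 ≡ 239 (mod 289)
232^17 ≡ 249 (mod 289)
232^34 ≡ 155 (mod 289)
232^68 ≡ 38 (mod 289)
232^136 ≡ 288 (mod 289)
232^272 ≡ 1 (mod 289) ✓
The order of 232 is 272, so the subgroup it generates has 272 elements.
The index is φ(289) / ord(232) = 272 / 272 = 1.

1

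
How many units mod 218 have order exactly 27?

φ(218) = φ(2)·φ(109) = 1·108 = 108 = 2^2 · 3^3.
Since (Z/218Z)^× is cyclic of order 108, the number of elements of order d is φ(d) when d | 108 and 0 otherwise.
27 = 3^3 divides 108, and φ(27) = 18.

18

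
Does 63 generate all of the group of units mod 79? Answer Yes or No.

Yes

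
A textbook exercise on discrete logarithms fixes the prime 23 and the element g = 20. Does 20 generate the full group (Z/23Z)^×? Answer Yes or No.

φ(23) = 23 − 1 = 22 = 2 · 11.
20 is a primitive root mod 23 iff 20^(φ(23)/q) ≢ 1 for every prime q | φ(23), i.e. q ∈ {2, 11}.
20^11 ≡ 22 (mod 23)  [q = 2: ≢ 1 ✓]
20^2 ≡ 9 (mod 23)  [q = 11: ≢ 1 ✓]
All checks pass, so 20 has order 22 and is a primitive root modulo 23.

Yes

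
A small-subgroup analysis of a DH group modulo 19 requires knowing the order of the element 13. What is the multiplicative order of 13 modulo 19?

18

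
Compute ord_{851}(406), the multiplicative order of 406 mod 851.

22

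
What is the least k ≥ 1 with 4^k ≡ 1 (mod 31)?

5

ord(4) | φ(31) = 31 − 1 = 30 = 2 · 3 · 5.
Divisors of 30: 1, 2, 3, 5, 6, 10, 15, 30.
Evaluate successive powers at the divisors of 30:
4^1 ≡ 4 (mod 31)
4^2 ≡ 16 (mod 31)
4^3 ≡ 2 (mod 31)
4^5 ≡ 1 (mod 31) ✓
Hence ord(4) = 5.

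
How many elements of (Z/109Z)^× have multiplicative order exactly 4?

2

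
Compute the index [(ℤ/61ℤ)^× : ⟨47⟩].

20

ord(47) | φ(61) = 61 − 1 = 60 = 2^2 · 3 · 5.
Divisors of 60: 1, 2, 3, 4, 5, 6, 10, 12, 15, 20, 30, 60.
Check 47^d mod 61 for each divisor in increasing order:
47^1 ≡ 47
47^2 ≡ 13
47^3 ≡ 1
Thus |⟨47⟩| = ord(47) = 3.
Index = |(Z/61Z)^×| / |⟨47⟩| = 60 / 3 = 20.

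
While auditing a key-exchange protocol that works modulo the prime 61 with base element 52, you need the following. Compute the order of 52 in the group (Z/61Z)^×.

The order of 52 must divide φ(61) = 61 − 1 = 60 = 2^2 · 3 · 5.
Divisors of 60: 1, 2, 3, 4, 5, 6, 10, 12, 15, 20, 30, 60.
Check 52^d mod 61 for each divisor in increasing order:
52^1 ≡ 52 (mod 61)
52^2 ≡ 20 (mod 61)
52^3 ≡ 3 (mod 61)
52^4 ≡ 34 (mod 61)
52^5 ≡ 60 (mod 61)
52^6 ≡ 9 (mod 61)
52^10 ≡ 1 (mod 61) ✓
So ord_61(52) = 10.

10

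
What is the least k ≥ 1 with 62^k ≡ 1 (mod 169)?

78

The order of 62 must divide φ(169) = φ(13^2) = 13·(13−1) = 156 = 2^2 · 3 · 13.
Divisors of 156: 1, 2, 3, 4, 6, 12, 13, 26, 39, 52, 78, 156.
Evaluate successive powers at the divisors of 156:
62^1 ≡ 62 (mod 169)
62^2 ≡ 126 (mod 169)
62^3 ≡ 38 (mod 169)
62^4 ≡ 159 (mod 169)
62^6 ≡ 92 (mod 169)
62^12 ≡ 14 (mod 169)
62^13 ≡ 23 (mod 169)
62^26 ≡ 22 (mod 169)
62^39 ≡ 168 (mod 169)
62^52 ≡ 146 (mod 169)
62^78 ≡ 1 (mod 169) ✓
Hence ord(62) = 78.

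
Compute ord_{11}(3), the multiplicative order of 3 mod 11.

Since 3 ∈ (Z/11Z)^×, its order divides φ(11) = 11 − 1 = 10 = 2 · 5.
Divisors of 10: 1, 2, 5, 10.
Test each divisor d:
3^1 ≡ 3 (mod 11)
3^2 ≡ 9 (mod 11)
3^5 ≡ 1 (mod 11) ✓
Therefore the multiplicative order of 3 modulo 11 is 5.

5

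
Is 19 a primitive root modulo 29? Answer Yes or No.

Yes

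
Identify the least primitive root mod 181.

φ(181) = 181 − 1 = 180 = 2^2 · 3^2 · 5.
Test candidates g = 2, 3, … against the prime factors q ∈ {2, 3, 5} of φ(181): g is a generator iff g^(180/q) ≢ 1 for every such q.
g = 2: 2^90 ≡ 180; 2^60 ≡ 48; 2^36 ≡ 59 — none is 1, so 2 is a primitive root.
The smallest primitive root modulo 181 is 2.

2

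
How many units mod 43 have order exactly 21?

12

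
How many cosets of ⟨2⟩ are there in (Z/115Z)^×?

2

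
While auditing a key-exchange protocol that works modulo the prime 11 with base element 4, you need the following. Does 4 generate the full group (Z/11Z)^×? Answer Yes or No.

No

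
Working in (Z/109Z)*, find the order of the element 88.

ord(88) | φ(109) = 109 − 1 = 108 = 2^2 · 3^3.
Divisors of 108: 1, 2, 3, 4, 6, 9, 12, 18, 27, 36, 54, 108.
Test each divisor d:
88^1 ≡ 88
88^2 ≡ 5
88^3 ≡ 4
88^4 ≡ 25
88^6 ≡ 16
88^9 ≡ 64
88^12 ≡ 38
88^18 ≡ 63
88^27 ≡ 108
88^36 ≡ 45
88^54 ≡ 1
The smallest such exponent is 54, so the order of 88 is 54.

54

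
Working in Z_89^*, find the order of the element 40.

44

The order of 40 must divide φ(89) = 89 − 1 = 88 = 2^3 · 11.
Divisors of 88: 1, 2, 4, 8, 11, 22, 44, 88.
Compute 40^d (mod 89) for the divisors d until we hit 1:
40^1 ≡ 40
40^2 ≡ 87
40^4 ≡ 4
40^8 ≡ 16
40^11 ≡ 55
40^22 ≡ 88
40^44 ≡ 1
Hence ord(40) = 44.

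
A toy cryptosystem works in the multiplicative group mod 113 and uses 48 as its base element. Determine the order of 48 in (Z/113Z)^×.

16

Since 48 ∈ (Z/113Z)^×, its order divides φ(113) = 113 − 1 = 112 = 2^4 · 7.
Divisors of 112: 1, 2, 4, 7, 8, 14, 16, 28, 56, 112.
Evaluate successive powers at the divisors of 112:
48^1 ≡ 48 (mod 113)
48^2 ≡ 44 (mod 113)
48^4 ≡ 15 (mod 113)
48^7 ≡ 40 (mod 113)
48^8 ≡ 112 (mod 113)
48^14 ≡ 18 (mod 113)
48^16 ≡ 1 (mod 113) ✓
So ord_113(48) = 16.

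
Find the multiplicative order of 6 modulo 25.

5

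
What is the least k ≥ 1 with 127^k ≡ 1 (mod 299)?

66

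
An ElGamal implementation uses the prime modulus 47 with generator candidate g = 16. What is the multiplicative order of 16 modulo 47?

23

By Lagrange's theorem, ord_47(16) divides φ(47) = 47 − 1 = 46 = 2 · 23.
Divisors of 46: 1, 2, 23, 46.
Test each divisor d:
16^1 ≡ 16 (mod 47)
16^2 ≡ 21 (mod 47)
16^23 ≡ 1 (mod 47) ✓
Hence ord(16) = 23.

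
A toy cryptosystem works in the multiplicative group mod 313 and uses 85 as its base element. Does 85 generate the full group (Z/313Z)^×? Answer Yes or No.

φ(313) = 313 − 1 = 312 = 2^3 · 3 · 13.
85 is a primitive root mod 313 iff 85^(φ(313)/q) ≢ 1 for every prime q | φ(313), i.e. q ∈ {2, 3, 13}.
85^156 ≡ 1 (mod 313)  [q = 2: ≡ 1 ✗]
85^104 ≡ 214 (mod 313)  [q = 3: ≢ 1 ✓]
85^24 ≡ 249 (mod 313)  [q = 13: ≢ 1 ✓]
85^156 ≡ 1 shows ord(85) | 156, strictly less than φ(313); not a primitive root.

No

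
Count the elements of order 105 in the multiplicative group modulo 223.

0

φ(223) = 223 − 1 = 222 = 2 · 3 · 37.
(Z/223Z)^× is cyclic (|G| = 222); a cyclic group of order m has exactly φ(d) elements of each order d | m, and none otherwise.
105 does not divide 222, so no element of (Z/223Z)^× has order 105.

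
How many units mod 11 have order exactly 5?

4

φ(11) = 11 − 1 = 10 = 2 · 5.
Since (Z/11Z)^× is cyclic of order 10, the number of elements of order d is φ(d) when d | 10 and 0 otherwise.
5 | 10, and φ(5) = 5 − 1 = 4.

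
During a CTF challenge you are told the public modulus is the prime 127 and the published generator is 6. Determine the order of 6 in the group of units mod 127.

126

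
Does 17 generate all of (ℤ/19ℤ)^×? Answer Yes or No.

No

φ(19) = 19 − 1 = 18 = 2 · 3^2.
17 is a primitive root mod 19 iff 17^(φ(19)/q) ≢ 1 for every prime q | φ(19), i.e. q ∈ {2, 3}.
17^9 ≡ 1 (mod 19)  [q = 2: ≡ 1 ✗]
17^6 ≡ 7 (mod 19)  [q = 3: ≢ 1 ✓]
17^9 ≡ 1 shows ord(17) | 9, strictly less than φ(19); not a primitive root.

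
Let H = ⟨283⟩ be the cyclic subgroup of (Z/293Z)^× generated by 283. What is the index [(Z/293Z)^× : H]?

4

The order of 283 must divide φ(293) = 293 − 1 = 292 = 2^2 · 73.
Divisors of 292: 1, 2, 4, 73, 146, 292.
Check 283^d mod 293 for each divisor in increasing order:
283^1 ≡ 283 (mod 293)
283^2 ≡ 100 (mod 293)
283^4 ≡ 38 (mod 293)
283^73 ≡ 1 (mod 293) ✓
The order of 283 is 73, so the subgroup it generates has 73 elements.
The index is φ(293) / ord(283) = 292 / 73 = 4.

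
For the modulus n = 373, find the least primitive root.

2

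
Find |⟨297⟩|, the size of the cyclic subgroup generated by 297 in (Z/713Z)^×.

By Lagrange's theorem, ord_713(297) divides φ(713) = φ(23·31) = (23−1)·(31−1) = 22·30 = 660 = 2^2 · 3 · 5 · 11.
Divisors of 660: 1, 2, 3, 4, 5, 6, 10, 11, 12, 15, 20, 22, 30, 33, 44, 55, 60, 66, 110, 132, 165, 220, 330, 660.
Test each divisor d:
297^1 ≡ 297 (mod 713)
297^2 ≡ 510 (mod 713)
297^3 ≡ 314 (mod 713)
297^4 ≡ 568 (mod 713)
297^5 ≡ 428 (mod 713)
297^6 ≡ 202 (mod 713)
297^10 ≡ 656 (mod 713)
297^11 ≡ 183 (mod 713)
297^12 ≡ 163 (mod 713)
297^15 ≡ 559 (mod 713)
297^20 ≡ 397 (mod 713)
297^22 ≡ 691 (mod 713)
297^30 ≡ 187 (mod 713)
297^33 ≡ 252 (mod 713)
297^44 ≡ 484 (mod 713)
297^55 ≡ 160 (mod 713)
297^60 ≡ 32 (mod 713)
297^66 ≡ 47 (mod 713)
297^110 ≡ 645 (mod 713)
297^132 ≡ 70 (mod 713)
297^165 ≡ 528 (mod 713)
297^220 ≡ 346 (mod 713)
297^330 ≡ 1 (mod 713) ✓
Hence ord(297) = 330.

330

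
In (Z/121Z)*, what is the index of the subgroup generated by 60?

The order of 60 must divide φ(121) = φ(11^2) = 11·(11−1) = 110 = 2 · 5 · 11.
Divisors of 110: 1, 2, 5, 10, 11, 22, 55, 110.
Compute 60^d (mod 121) for the divisors d until we hit 1:
60^1 ≡ 60
60^2 ≡ 91
60^5 ≡ 34
60^10 ≡ 67
60^11 ≡ 27
60^22 ≡ 3
60^55 ≡ 1
The order of 60 is 55, so the subgroup it generates has 55 elements.
[(Z/121Z)^× : ⟨60⟩] = 110/55 = 2.

2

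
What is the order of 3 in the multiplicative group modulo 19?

18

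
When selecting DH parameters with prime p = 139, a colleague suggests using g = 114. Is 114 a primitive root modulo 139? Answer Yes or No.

φ(139) = 139 − 1 = 138 = 2 · 3 · 23.
Test 114^(138/q) mod 139 for each prime factor q of 138:
114^69 ≡ 138 (mod 139)  [q = 2: ≢ 1 ✓]
114^46 ≡ 96 (mod 139)  [q = 3: ≢ 1 ✓]
114^6 ≡ 52 (mod 139)  [q = 23: ≢ 1 ✓]
None equal 1, so ord_139(114) = 138: 114 is a primitive root.

Yes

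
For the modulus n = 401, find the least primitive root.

φ(401) = 401 − 1 = 400 = 2^4 · 5^2.
g is a primitive root iff g^(400/q) ≢ 1 (mod 401) for each prime q ∈ {2, 5}.
g = 2: 2^200 ≡ 1 — hits 1, so not a primitive root.
g = 3: 3^200 ≡ 400; 3^80 ≡ 72 — none is 1, so 3 is a primitive root.
Hence the least primitive root of 401 is 3.

3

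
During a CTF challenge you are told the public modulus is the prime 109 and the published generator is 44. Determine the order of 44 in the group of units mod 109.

108

Since 44 ∈ (Z/109Z)^×, its order divides φ(109) = 109 − 1 = 108 = 2^2 · 3^3.
Divisors of 108: 1, 2, 3, 4, 6, 9, 12, 18, 27, 36, 54, 108.
Evaluate successive powers at the divisors of 108:
44^1 ≡ 44 (mod 109)
44^2 ≡ 83 (mod 109)
44^3 ≡ 55 (mod 109)
44^4 ≡ 22 (mod 109)
44^6 ≡ 82 (mod 109)
44^9 ≡ 41 (mod 109)
44^12 ≡ 75 (mod 109)
44^18 ≡ 46 (mod 109)
44^27 ≡ 33 (mod 109)
44^36 ≡ 45 (mod 109)
44^54 ≡ 108 (mod 109)
44^108 ≡ 1 (mod 109) ✓
The smallest such exponent is 108, so the order of 44 is 108.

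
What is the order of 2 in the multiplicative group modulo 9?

6

Since 2 ∈ (Z/9Z)^×, its order divides φ(9) = φ(3^2) = 3·(3−1) = 6 = 2 · 3.
Divisors of 6: 1, 2, 3, 6.
Compute 2^d (mod 9) for the divisors d until we hit 1:
2^1 ≡ 2 (mod 9)
2^2 ≡ 4 (mod 9)
2^3 ≡ 8 (mod 9)
2^6 ≡ 1 (mod 9) ✓
The smallest such exponent is 6, so the order of 2 is 6.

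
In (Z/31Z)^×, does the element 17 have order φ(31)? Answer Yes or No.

φ(31) = 31 − 1 = 30 = 2 · 3 · 5.
It suffices to check that the order of 17 is not a proper divisor of 30: compute 17^(30/q) for q ∈ {2, 3, 5}.
17^15 ≡ 30 (mod 31)  [q = 2: ≢ 1 ✓]
17^10 ≡ 25 (mod 31)  [q = 3: ≢ 1 ✓]
17^6 ≡ 8 (mod 31)  [q = 5: ≢ 1 ✓]
None equal 1, so ord_31(17) = 30: 17 is a primitive root.

Yes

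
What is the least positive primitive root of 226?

φ(226) = φ(2)·φ(113) = 1·112 = 112 = 2^4 · 7.
g is a primitive root iff g^(112/q) ≢ 1 (mod 226) for each prime q ∈ {2, 7}.
g = 2: gcd(2, 226) = 2 > 1, not a unit — skip.
g = 3: 3^56 ≡ 225; 3^16 ≡ 49 — none is 1, so 3 is a primitive root.
So 3 is the smallest generator of (Z/226Z)^×.

3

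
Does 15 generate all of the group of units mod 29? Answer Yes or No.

Yes

φ(29) = 29 − 1 = 28 = 2^2 · 7.
Test 15^(28/q) mod 29 for each prime factor q of 28:
15^14 ≡ 28 (mod 29)  [q = 2: ≢ 1 ✓]
15^4 ≡ 20 (mod 29)  [q = 7: ≢ 1 ✓]
All checks pass, so 15 has order 28 and is a primitive root modulo 29.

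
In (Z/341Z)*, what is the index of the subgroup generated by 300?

10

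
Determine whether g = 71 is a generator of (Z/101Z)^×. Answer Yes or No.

φ(101) = 101 − 1 = 100 = 2^2 · 5^2.
It suffices to check that the order of 71 is not a proper divisor of 100: compute 71^(100/q) for q ∈ {2, 5}.
71^50 ≡ 1 (mod 101)  [q = 2: ≡ 1 ✗]
71^20 ≡ 84 (mod 101)  [q = 5: ≢ 1 ✓]
71^50 ≡ 1 shows ord(71) | 50, strictly less than φ(101); not a primitive root.

No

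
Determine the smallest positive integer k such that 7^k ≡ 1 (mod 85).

16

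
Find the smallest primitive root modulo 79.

3

φ(79) = 79 − 1 = 78 = 2 · 3 · 13.
g is a primitive root iff g^(78/q) ≢ 1 (mod 79) for each prime q ∈ {2, 3, 13}.
g = 2: 2^39 ≡ 1 — hits 1, so not a primitive root.
g = 3: 3^39 ≡ 78; 3^26 ≡ 23; 3^6 ≡ 18 — none is 1, so 3 is a primitive root.
The smallest primitive root modulo 79 is 3.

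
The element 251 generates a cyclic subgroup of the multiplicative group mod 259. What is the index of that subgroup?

18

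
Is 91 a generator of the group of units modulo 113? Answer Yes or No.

No

φ(113) = 113 − 1 = 112 = 2^4 · 7.
It suffices to check that the order of 91 is not a proper divisor of 112: compute 91^(112/q) for q ∈ {2, 7}.
91^56 ≡ 1 (mod 113)  [q = 2: ≡ 1 ✗]
91^16 ≡ 28 (mod 113)  [q = 7: ≢ 1 ✓]
The check at q = 2 fails, so 91 generates a proper subgroup.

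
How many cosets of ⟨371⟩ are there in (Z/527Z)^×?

Since 371 ∈ (Z/527Z)^×, its order divides φ(527) = φ(17·31) = (17−1)·(31−1) = 16·30 = 480 = 2^5 · 3 · 5.
Divisors of 480: 1, 2, 3, 4, 5, 6, 8, 10, 12, 15, 16, 20, 24, 30, 32, 40, 48, 60, 80, 96, 120, 160, 240, 480.
Test each divisor d:
371^1 ≡ 371 (mod 527)
371^2 ≡ 94 (mod 527)
371^3 ≡ 92 (mod 527)
371^4 ≡ 404 (mod 527)
371^5 ≡ 216 (mod 527)
371^6 ≡ 32 (mod 527)
371^8 ≡ 373 (mod 527)
371^10 ≡ 280 (mod 527)
371^12 ≡ 497 (mod 527)
371^15 ≡ 402 (mod 527)
371^16 ≡ 1 (mod 527) ✓
So ord_527(371) = 16, hence |⟨371⟩| = 16.
[(Z/527Z)^× : ⟨371⟩] = 480/16 = 30.

30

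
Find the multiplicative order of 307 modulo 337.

16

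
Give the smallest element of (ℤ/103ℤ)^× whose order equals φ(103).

φ(103) = 103 − 1 = 102 = 2 · 3 · 17.
Test candidates g = 2, 3, … against the prime factors q ∈ {2, 3, 17} of φ(103): g is a generator iff g^(102/q) ≢ 1 for every such q.
g = 2: 2^51 ≡ 1 — hits 1, so not a primitive root.
g = 3: 3^51 ≡ 102; 3^34 ≡ 1 — hits 1, so not a primitive root.
g = 4: 4^51 ≡ 1 — hits 1, so not a primitive root.
g = 5: 5^51 ≡ 102; 5^34 ≡ 56; 5^6 ≡ 72 — none is 1, so 5 is a primitive root.
So 5 is the smallest generator of (Z/103Z)^×.

5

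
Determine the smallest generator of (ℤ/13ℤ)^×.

φ(13) = 13 − 1 = 12 = 2^2 · 3.
Test candidates g = 2, 3, … against the prime factors q ∈ {2, 3} of φ(13): g is a generator iff g^(12/q) ≢ 1 for every such q.
g = 2: 2^6 ≡ 12; 2^4 ≡ 3 — none is 1, so 2 is a primitive root.
Hence the least primitive root of 13 is 2.

2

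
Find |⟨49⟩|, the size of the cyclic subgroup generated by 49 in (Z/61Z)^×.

30

Since 49 ∈ (Z/61Z)^×, its order divides φ(61) = 61 − 1 = 60 = 2^2 · 3 · 5.
Divisors of 60: 1, 2, 3, 4, 5, 6, 10, 12, 15, 20, 30, 60.
Evaluate successive powers at the divisors of 60:
49^1 ≡ 49 (mod 61)
49^2 ≡ 22 (mod 61)
49^3 ≡ 41 (mod 61)
49^4 ≡ 57 (mod 61)
49^5 ≡ 48 (mod 61)
49^6 ≡ 34 (mod 61)
49^10 ≡ 47 (mod 61)
49^12 ≡ 58 (mod 61)
49^15 ≡ 60 (mod 61)
49^20 ≡ 13 (mod 61)
49^30 ≡ 1 (mod 61) ✓
So ord_61(49) = 30.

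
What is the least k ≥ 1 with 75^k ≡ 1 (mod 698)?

58

ord(75) | φ(698) = φ(2)·φ(349) = 1·348 = 348 = 2^2 · 3 · 29.
Divisors of 348: 1, 2, 3, 4, 6, 12, 29, 58, 87, 116, 174, 348.
Check 75^d mod 698 for each divisor in increasing order:
75^1 ≡ 75
75^2 ≡ 41
75^3 ≡ 283
75^4 ≡ 285
75^6 ≡ 517
75^12 ≡ 653
75^29 ≡ 697
75^58 ≡ 1
The smallest such exponent is 58, so the order of 75 is 58.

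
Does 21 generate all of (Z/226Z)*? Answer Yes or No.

Yes

φ(226) = φ(2)·φ(113) = 1·112 = 112 = 2^4 · 7.
An element g generates (Z/226Z)^× iff g^(112/q) ≢ 1 (mod 226) for each prime q ∈ {2, 7}.
21^56 ≡ 225 (mod 226)  [q = 2: ≢ 1 ✓]
21^16 ≡ 141 (mod 226)  [q = 7: ≢ 1 ✓]
All checks pass, so 21 has order 112 and is a primitive root modulo 226.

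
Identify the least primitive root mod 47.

φ(47) = 47 − 1 = 46 = 2 · 23.
g is a primitive root iff g^(46/q) ≢ 1 (mod 47) for each prime q ∈ {2, 23}.
g = 2: 2^23 ≡ 1 — hits 1, so not a primitive root.
g = 3: 3^23 ≡ 1 — hits 1, so not a primitive root.
g = 4: 4^23 ≡ 1 — hits 1, so not a primitive root.
g = 5: 5^23 ≡ 46; 5^2 ≡ 25 — none is 1, so 5 is a primitive root.
So 5 is the smallest generator of (Z/47Z)^×.

5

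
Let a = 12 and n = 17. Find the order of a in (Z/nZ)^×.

16

The order of 12 must divide φ(17) = 17 − 1 = 16 = 2^4.
Divisors of 16: 1, 2, 4, 8, 16.
Test each divisor d:
12^1 ≡ 12 (mod 17)
12^2 ≡ 8 (mod 17)
12^4 ≡ 13 (mod 17)
12^8 ≡ 16 (mod 17)
12^16 ≡ 1 (mod 17) ✓
The smallest such exponent is 16, so the order of 12 is 16.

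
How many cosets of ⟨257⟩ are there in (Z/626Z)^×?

Since 257 ∈ (Z/626Z)^×, its order divides φ(626) = φ(2)·φ(313) = 1·312 = 312 = 2^3 · 3 · 13.
Divisors of 312: 1, 2, 3, 4, 6, 8, 12, 13, 24, 26, 39, 52, 78, 104, 156, 312.
Evaluate successive powers at the divisors of 312:
257^1 ≡ 257
257^2 ≡ 319
257^3 ≡ 603
257^4 ≡ 349
257^6 ≡ 529
257^8 ≡ 357
257^12 ≡ 19
257^13 ≡ 501
257^24 ≡ 361
257^26 ≡ 601
257^39 ≡ 621
257^52 ≡ 625
257^78 ≡ 25
257^104 ≡ 1
Thus |⟨257⟩| = ord(257) = 104.
Index = |(Z/626Z)^×| / |⟨257⟩| = 312 / 104 = 3.

3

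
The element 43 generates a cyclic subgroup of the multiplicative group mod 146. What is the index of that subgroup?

Since 43 ∈ (Z/146Z)^×, its order divides φ(146) = φ(2)·φ(73) = 1·72 = 72 = 2^3 · 3^2.
Divisors of 72: 1, 2, 3, 4, 6, 8, 9, 12, 18, 24, 36, 72.
Test each divisor d:
43^1 ≡ 43
43^2 ≡ 97
43^3 ≡ 83
43^4 ≡ 65
43^6 ≡ 27
43^8 ≡ 137
43^9 ≡ 51
43^12 ≡ 145
43^18 ≡ 119
43^24 ≡ 1
Thus |⟨43⟩| = ord(43) = 24.
The index is φ(146) / ord(43) = 72 / 24 = 3.

3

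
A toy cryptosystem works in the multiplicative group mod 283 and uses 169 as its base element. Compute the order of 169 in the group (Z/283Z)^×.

141

By Lagrange's theorem, ord_283(169) divides φ(283) = 283 − 1 = 282 = 2 · 3 · 47.
Divisors of 282: 1, 2, 3, 6, 47, 94, 141, 282.
Test each divisor d:
169^1 ≡ 169 (mod 283)
169^2 ≡ 261 (mod 283)
169^3 ≡ 244 (mod 283)
169^6 ≡ 106 (mod 283)
169^47 ≡ 44 (mod 283)
169^94 ≡ 238 (mod 283)
169^141 ≡ 1 (mod 283) ✓
Hence ord(169) = 141.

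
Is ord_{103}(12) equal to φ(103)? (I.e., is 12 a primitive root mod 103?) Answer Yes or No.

Yes

φ(103) = 103 − 1 = 102 = 2 · 3 · 17.
An element g generates (Z/103Z)^× iff g^(102/q) ≢ 1 (mod 103) for each prime q ∈ {2, 3, 17}.
12^51 ≡ 102 (mod 103)  [q = 2: ≢ 1 ✓]
12^34 ≡ 56 (mod 103)  [q = 3: ≢ 1 ✓]
12^6 ≡ 14 (mod 103)  [q = 17: ≢ 1 ✓]
None equal 1, so ord_103(12) = 102: 12 is a primitive root.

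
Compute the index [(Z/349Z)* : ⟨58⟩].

3

ord(58) | φ(349) = 349 − 1 = 348 = 2^2 · 3 · 29.
Divisors of 348: 1, 2, 3, 4, 6, 12, 29, 58, 87, 116, 174, 348.
Test each divisor d:
58^1 ≡ 58 (mod 349)
58^2 ≡ 223 (mod 349)
58^3 ≡ 21 (mod 349)
58^4 ≡ 171 (mod 349)
58^6 ≡ 92 (mod 349)
58^12 ≡ 88 (mod 349)
58^29 ≡ 213 (mod 349)
58^58 ≡ 348 (mod 349)
58^87 ≡ 136 (mod 349)
58^116 ≡ 1 (mod 349) ✓
The order of 58 is 116, so the subgroup it generates has 116 elements.
Index = |(Z/349Z)^×| / |⟨58⟩| = 348 / 116 = 3.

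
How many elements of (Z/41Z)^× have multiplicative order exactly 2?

1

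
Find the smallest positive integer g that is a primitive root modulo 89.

φ(89) = 89 − 1 = 88 = 2^3 · 11.
Test candidates g = 2, 3, … against the prime factors q ∈ {2, 11} of φ(89): g is a generator iff g^(88/q) ≢ 1 for every such q.
g = 2: 2^44 ≡ 1 — hits 1, so not a primitive root.
g = 3: 3^44 ≡ 88; 3^8 ≡ 64 — none is 1, so 3 is a primitive root.
Hence the least primitive root of 89 is 3.

3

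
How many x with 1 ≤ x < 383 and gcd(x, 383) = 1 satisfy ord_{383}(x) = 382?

190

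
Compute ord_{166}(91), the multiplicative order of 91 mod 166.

82

ord(91) | φ(166) = φ(2)·φ(83) = 1·82 = 82 = 2 · 41.
Divisors of 82: 1, 2, 41, 82.
Compute 91^d (mod 166) for the divisors d until we hit 1:
91^1 ≡ 91
91^2 ≡ 147
91^41 ≡ 165
91^82 ≡ 1
The smallest such exponent is 82, so the order of 91 is 82.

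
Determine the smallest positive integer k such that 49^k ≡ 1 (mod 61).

30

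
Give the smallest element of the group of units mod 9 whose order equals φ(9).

2

φ(9) = φ(3^2) = 3·(3−1) = 6 = 2 · 3.
g is a primitive root iff g^(6/q) ≢ 1 (mod 9) for each prime q ∈ {2, 3}.
g = 2: 2^3 ≡ 8; 2^2 ≡ 4 — none is 1, so 2 is a primitive root.
So 2 is the smallest generator of (Z/9Z)^×.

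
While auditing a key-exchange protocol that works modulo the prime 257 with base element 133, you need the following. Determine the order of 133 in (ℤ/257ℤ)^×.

Since 133 ∈ (Z/257Z)^×, its order divides φ(257) = 257 − 1 = 256 = 2^8.
Divisors of 256: 1, 2, 4, 8, 16, 32, 64, 128, 256.
Check 133^d mod 257 for each divisor in increasing order:
133^1 ≡ 133 (mod 257)
133^2 ≡ 213 (mod 257)
133^4 ≡ 137 (mod 257)
133^8 ≡ 8 (mod 257)
133^16 ≡ 64 (mod 257)
133^32 ≡ 241 (mod 257)
133^64 ≡ 256 (mod 257)
133^128 ≡ 1 (mod 257) ✓
So ord_257(133) = 128.

128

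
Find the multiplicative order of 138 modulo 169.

Since 138 ∈ (Z/169Z)^×, its order divides φ(169) = φ(13^2) = 13·(13−1) = 156 = 2^2 · 3 · 13.
Divisors of 156: 1, 2, 3, 4, 6, 12, 13, 26, 39, 52, 78, 156.
Check 138^d mod 169 for each divisor in increasing order:
138^1 ≡ 138 (mod 169)
138^2 ≡ 116 (mod 169)
138^3 ≡ 122 (mod 169)
138^4 ≡ 105 (mod 169)
138^6 ≡ 12 (mod 169)
138^12 ≡ 144 (mod 169)
138^13 ≡ 99 (mod 169)
138^26 ≡ 168 (mod 169)
138^39 ≡ 70 (mod 169)
138^52 ≡ 1 (mod 169) ✓
Hence ord(138) = 52.

52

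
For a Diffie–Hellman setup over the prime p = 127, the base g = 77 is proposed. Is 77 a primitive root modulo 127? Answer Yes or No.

No

φ(127) = 127 − 1 = 126 = 2 · 3^2 · 7.
It suffices to check that the order of 77 is not a proper divisor of 126: compute 77^(126/q) for q ∈ {2, 3, 7}.
77^63 ≡ 126 (mod 127)  [q = 2: ≢ 1 ✓]
77^42 ≡ 1 (mod 127)  [q = 3: ≡ 1 ✗]
77^18 ≡ 4 (mod 127)  [q = 7: ≢ 1 ✓]
The check at q = 3 fails, so 77 generates a proper subgroup.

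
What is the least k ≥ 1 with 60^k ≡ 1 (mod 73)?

72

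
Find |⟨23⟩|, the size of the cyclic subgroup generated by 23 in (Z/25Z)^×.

20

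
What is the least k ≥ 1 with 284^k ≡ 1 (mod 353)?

Since 284 ∈ (Z/353Z)^×, its order divides φ(353) = 353 − 1 = 352 = 2^5 · 11.
Divisors of 352: 1, 2, 4, 8, 11, 16, 22, 32, 44, 88, 176, 352.
Check 284^d mod 353 for each divisor in increasing order:
284^1 ≡ 284 (mod 353)
284^2 ≡ 172 (mod 353)
284^4 ≡ 285 (mod 353)
284^8 ≡ 35 (mod 353)
284^11 ≡ 101 (mod 353)
284^16 ≡ 166 (mod 353)
284^22 ≡ 317 (mod 353)
284^32 ≡ 22 (mod 353)
284^44 ≡ 237 (mod 353)
284^88 ≡ 42 (mod 353)
284^176 ≡ 352 (mod 353)
284^352 ≡ 1 (mod 353) ✓
Therefore the multiplicative order of 284 modulo 353 is 352.

352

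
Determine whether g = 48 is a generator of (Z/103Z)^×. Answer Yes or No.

φ(103) = 103 − 1 = 102 = 2 · 3 · 17.
It suffices to check that the order of 48 is not a proper divisor of 102: compute 48^(102/q) for q ∈ {2, 3, 17}.
48^51 ≡ 102 (mod 103)  [q = 2: ≢ 1 ✓]
48^34 ≡ 46 (mod 103)  [q = 3: ≢ 1 ✓]
48^6 ≡ 76 (mod 103)  [q = 17: ≢ 1 ✓]
All checks pass, so 48 has order 102 and is a primitive root modulo 103.

Yes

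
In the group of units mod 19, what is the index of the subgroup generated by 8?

By Lagrange's theorem, ord_19(8) divides φ(19) = 19 − 1 = 18 = 2 · 3^2.
Divisors of 18: 1, 2, 3, 6, 9, 18.
Compute 8^d (mod 19) for the divisors d until we hit 1:
8^1 ≡ 8 (mod 19)
8^2 ≡ 7 (mod 19)
8^3 ≡ 18 (mod 19)
8^6 ≡ 1 (mod 19) ✓
So ord_19(8) = 6, hence |⟨8⟩| = 6.
The index is φ(19) / ord(8) = 18 / 6 = 3.

3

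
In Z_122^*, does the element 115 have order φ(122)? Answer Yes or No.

Yes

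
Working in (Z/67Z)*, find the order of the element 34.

66

By Lagrange's theorem, ord_67(34) divides φ(67) = 67 − 1 = 66 = 2 · 3 · 11.
Divisors of 66: 1, 2, 3, 6, 11, 22, 33, 66.
Test each divisor d:
34^1 ≡ 34 (mod 67)
34^2 ≡ 17 (mod 67)
34^3 ≡ 42 (mod 67)
34^6 ≡ 22 (mod 67)
34^11 ≡ 30 (mod 67)
34^22 ≡ 29 (mod 67)
34^33 ≡ 66 (mod 67)
34^66 ≡ 1 (mod 67) ✓
So ord_67(34) = 66.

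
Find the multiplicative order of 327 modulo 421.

105

Since 327 ∈ (Z/421Z)^×, its order divides φ(421) = 421 − 1 = 420 = 2^2 · 3 · 5 · 7.
Divisors of 420: 1, 2, 3, 4, 5, 6, 7, 10, 12, 14, 15, 20, 21, 28, 30, 35, 42, 60, 70, 84, 105, 140, 210, 420.
Compute 327^d (mod 421) for the divisors d until we hit 1:
327^1 ≡ 327
327^2 ≡ 416
327^3 ≡ 49
327^4 ≡ 25
327^5 ≡ 176
327^6 ≡ 296
327^7 ≡ 383
327^10 ≡ 243
327^12 ≡ 48
327^14 ≡ 181
327^15 ≡ 247
327^20 ≡ 109
327^21 ≡ 279
327^28 ≡ 344
327^30 ≡ 385
327^35 ≡ 400
327^42 ≡ 377
327^60 ≡ 33
327^70 ≡ 20
327^84 ≡ 252
327^105 ≡ 1
The smallest such exponent is 105, so the order of 327 is 105.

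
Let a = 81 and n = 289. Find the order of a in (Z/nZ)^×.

By Lagrange's theorem, ord_289(81) divides φ(289) = φ(17^2) = 17·(17−1) = 272 = 2^4 · 17.
Divisors of 272: 1, 2, 4, 8, 16, 17, 34, 68, 136, 272.
Test each divisor d:
81^1 ≡ 81 (mod 289)
81^2 ≡ 203 (mod 289)
81^4 ≡ 171 (mod 289)
81^8 ≡ 52 (mod 289)
81^16 ≡ 103 (mod 289)
81^17 ≡ 251 (mod 289)
81^34 ≡ 288 (mod 289)
81^68 ≡ 1 (mod 289) ✓
Therefore the multiplicative order of 81 modulo 289 is 68.

68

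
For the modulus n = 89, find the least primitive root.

φ(89) = 89 − 1 = 88 = 2^3 · 11.
Test candidates g = 2, 3, … against the prime factors q ∈ {2, 11} of φ(89): g is a generator iff g^(88/q) ≢ 1 for every such q.
g = 2: 2^44 ≡ 1 — hits 1, so not a primitive root.
g = 3: 3^44 ≡ 88; 3^8 ≡ 64 — none is 1, so 3 is a primitive root.
Hence the least primitive root of 89 is 3.

3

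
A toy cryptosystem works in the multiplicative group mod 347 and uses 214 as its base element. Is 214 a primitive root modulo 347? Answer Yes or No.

φ(347) = 347 − 1 = 346 = 2 · 173.
Test 214^(346/q) mod 347 for each prime factor q of 346:
214^173 ≡ 346 (mod 347)  [q = 2: ≢ 1 ✓]
214^2 ≡ 339 (mod 347)  [q = 173: ≢ 1 ✓]
None equal 1, so ord_347(214) = 346: 214 is a primitive root.

Yes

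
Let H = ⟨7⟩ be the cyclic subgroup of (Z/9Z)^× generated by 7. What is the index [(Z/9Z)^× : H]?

2

By Lagrange's theorem, ord_9(7) divides φ(9) = φ(3^2) = 3·(3−1) = 6 = 2 · 3.
Divisors of 6: 1, 2, 3, 6.
Check 7^d mod 9 for each divisor in increasing order:
7^1 ≡ 7
7^2 ≡ 4
7^3 ≡ 1
Thus |⟨7⟩| = ord(7) = 3.
[(Z/9Z)^× : ⟨7⟩] = 6/3 = 2.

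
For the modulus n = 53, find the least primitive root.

φ(53) = 53 − 1 = 52 = 2^2 · 13.
Test candidates g = 2, 3, … against the prime factors q ∈ {2, 13} of φ(53): g is a generator iff g^(52/q) ≢ 1 for every such q.
g = 2: 2^26 ≡ 52; 2^4 ≡ 16 — none is 1, so 2 is a primitive root.
So 2 is the smallest generator of (Z/53Z)^×.

2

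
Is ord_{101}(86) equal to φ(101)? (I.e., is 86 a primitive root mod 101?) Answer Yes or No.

φ(101) = 101 − 1 = 100 = 2^2 · 5^2.
Test 86^(100/q) mod 101 for each prime factor q of 100:
86^50 ≡ 100 (mod 101)  [q = 2: ≢ 1 ✓]
86^20 ≡ 87 (mod 101)  [q = 5: ≢ 1 ✓]
None equal 1, so ord_101(86) = 100: 86 is a primitive root.

Yes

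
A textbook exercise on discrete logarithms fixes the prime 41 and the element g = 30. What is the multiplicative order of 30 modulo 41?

By Lagrange's theorem, ord_41(30) divides φ(41) = 41 − 1 = 40 = 2^3 · 5.
Divisors of 40: 1, 2, 4, 5, 8, 10, 20, 40.
Evaluate successive powers at the divisors of 40:
30^1 ≡ 30 (mod 41)
30^2 ≡ 39 (mod 41)
30^4 ≡ 4 (mod 41)
30^5 ≡ 38 (mod 41)
30^8 ≡ 16 (mod 41)
30^10 ≡ 9 (mod 41)
30^20 ≡ 40 (mod 41)
30^40 ≡ 1 (mod 41) ✓
Hence ord(30) = 40.

40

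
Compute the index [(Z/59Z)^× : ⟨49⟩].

2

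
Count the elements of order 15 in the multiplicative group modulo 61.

φ(61) = 61 − 1 = 60 = 2^2 · 3 · 5.
In a cyclic group of order 60, there are φ(d) elements of order d for each divisor d of 60, and zero for non-divisors.
15 = 3 · 5 divides 60, and φ(15) = 8.

8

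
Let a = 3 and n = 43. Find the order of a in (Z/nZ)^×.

42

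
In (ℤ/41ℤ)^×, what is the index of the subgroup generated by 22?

1

By Lagrange's theorem, ord_41(22) divides φ(41) = 41 − 1 = 40 = 2^3 · 5.
Divisors of 40: 1, 2, 4, 5, 8, 10, 20, 40.
Compute 22^d (mod 41) for the divisors d until we hit 1:
22^1 ≡ 22 (mod 41)
22^2 ≡ 33 (mod 41)
22^4 ≡ 23 (mod 41)
22^5 ≡ 14 (mod 41)
22^8 ≡ 37 (mod 41)
22^10 ≡ 32 (mod 41)
22^20 ≡ 40 (mod 41)
22^40 ≡ 1 (mod 41) ✓
The order of 22 is 40, so the subgroup it generates has 40 elements.
[(Z/41Z)^× : ⟨22⟩] = 40/40 = 1.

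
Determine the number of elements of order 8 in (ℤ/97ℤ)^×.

φ(97) = 97 − 1 = 96 = 2^5 · 3.
In a cyclic group of order 96, there are φ(d) elements of order d for each divisor d of 96, and zero for non-divisors.
8 = 2^3 divides 96, and φ(8) = 4.

4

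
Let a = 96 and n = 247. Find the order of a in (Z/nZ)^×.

Since 96 ∈ (Z/247Z)^×, its order divides φ(247) = φ(13·19) = (13−1)·(19−1) = 12·18 = 216 = 2^3 · 3^3.
Divisors of 216: 1, 2, 3, 4, 6, 8, 9, 12, 18, 24, 27, 36, 54, 72, 108, 216.
Test each divisor d:
96^1 ≡ 96
96^2 ≡ 77
96^3 ≡ 229
96^4 ≡ 1
Therefore the multiplicative order of 96 modulo 247 is 4.

4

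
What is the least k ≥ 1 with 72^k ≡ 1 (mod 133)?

18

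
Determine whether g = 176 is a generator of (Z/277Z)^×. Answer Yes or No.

φ(277) = 277 − 1 = 276 = 2^2 · 3 · 23.
It suffices to check that the order of 176 is not a proper divisor of 276: compute 176^(276/q) for q ∈ {2, 3, 23}.
176^138 ≡ 276 (mod 277)  [q = 2: ≢ 1 ✓]
176^92 ≡ 116 (mod 277)  [q = 3: ≢ 1 ✓]
176^12 ≡ 52 (mod 277)  [q = 23: ≢ 1 ✓]
Every test exponent gives a nontrivial residue, hence 176 generates the full group.

Yes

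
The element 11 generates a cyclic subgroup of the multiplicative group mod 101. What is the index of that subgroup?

1

ord(11) | φ(101) = 101 − 1 = 100 = 2^2 · 5^2.
Divisors of 100: 1, 2, 4, 5, 10, 20, 25, 50, 100.
Check 11^d mod 101 for each divisor in increasing order:
11^1 ≡ 11 (mod 101)
11^2 ≡ 20 (mod 101)
11^4 ≡ 97 (mod 101)
11^5 ≡ 57 (mod 101)
11^10 ≡ 17 (mod 101)
11^20 ≡ 87 (mod 101)
11^25 ≡ 10 (mod 101)
11^50 ≡ 100 (mod 101)
11^100 ≡ 1 (mod 101) ✓
The order of 11 is 100, so the subgroup it generates has 100 elements.
Index = |(Z/101Z)^×| / |⟨11⟩| = 100 / 100 = 1.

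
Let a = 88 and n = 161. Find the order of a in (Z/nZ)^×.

66

Since 88 ∈ (Z/161Z)^×, its order divides φ(161) = φ(7·23) = (7−1)·(23−1) = 6·22 = 132 = 2^2 · 3 · 11.
Divisors of 132: 1, 2, 3, 4, 6, 11, 12, 22, 33, 44, 66, 132.
Test each divisor d:
88^1 ≡ 88 (mod 161)
88^2 ≡ 16 (mod 161)
88^3 ≡ 120 (mod 161)
88^4 ≡ 95 (mod 161)
88^6 ≡ 71 (mod 161)
88^11 ≡ 114 (mod 161)
88^12 ≡ 50 (mod 161)
88^22 ≡ 116 (mod 161)
88^33 ≡ 22 (mod 161)
88^44 ≡ 93 (mod 161)
88^66 ≡ 1 (mod 161) ✓
Therefore the multiplicative order of 88 modulo 161 is 66.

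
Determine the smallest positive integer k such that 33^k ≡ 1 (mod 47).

46

Since 33 ∈ (Z/47Z)^×, its order divides φ(47) = 47 − 1 = 46 = 2 · 23.
Divisors of 46: 1, 2, 23, 46.
Check 33^d mod 47 for each divisor in increasing order:
33^1 ≡ 33
33^2 ≡ 8
33^23 ≡ 46
33^46 ≡ 1
Hence ord(33) = 46.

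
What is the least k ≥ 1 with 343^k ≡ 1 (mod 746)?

ord(343) | φ(746) = φ(2)·φ(373) = 1·372 = 372 = 2^2 · 3 · 31.
Divisors of 372: 1, 2, 3, 4, 6, 12, 31, 62, 93, 124, 186, 372.
Test each divisor d:
343^1 ≡ 343
343^2 ≡ 527
343^3 ≡ 229
343^4 ≡ 217
343^6 ≡ 221
343^12 ≡ 351
343^31 ≡ 745
343^62 ≡ 1
The smallest such exponent is 62, so the order of 343 is 62.

62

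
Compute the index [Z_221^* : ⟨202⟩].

8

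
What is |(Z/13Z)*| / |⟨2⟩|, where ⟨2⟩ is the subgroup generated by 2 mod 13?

1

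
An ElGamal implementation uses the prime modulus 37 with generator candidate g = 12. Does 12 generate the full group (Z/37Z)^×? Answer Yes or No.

φ(37) = 37 − 1 = 36 = 2^2 · 3^2.
An element g generates (Z/37Z)^× iff g^(36/q) ≢ 1 (mod 37) for each prime q ∈ {2, 3}.
12^18 ≡ 1 (mod 37)  [q = 2: ≡ 1 ✗]
12^12 ≡ 26 (mod 37)  [q = 3: ≢ 1 ✓]
Since 12^18 ≡ 1, the order of 12 divides 18 < 36, so 12 is not a primitive root.

No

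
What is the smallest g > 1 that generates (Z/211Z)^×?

φ(211) = 211 − 1 = 210 = 2 · 3 · 5 · 7.
Test candidates g = 2, 3, … against the prime factors q ∈ {2, 3, 5, 7} of φ(211): g is a generator iff g^(210/q) ≢ 1 for every such q.
g = 2: 2^105 ≡ 210; 2^70 ≡ 196; 2^42 ≡ 107; 2^30 ≡ 171 — none is 1, so 2 is a primitive root.
The smallest primitive root modulo 211 is 2.

2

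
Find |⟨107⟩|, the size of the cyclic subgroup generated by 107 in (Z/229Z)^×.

4

ord(107) | φ(229) = 229 − 1 = 228 = 2^2 · 3 · 19.
Divisors of 228: 1, 2, 3, 4, 6, 12, 19, 38, 57, 76, 114, 228.
Compute 107^d (mod 229) for the divisors d until we hit 1:
107^1 ≡ 107 (mod 229)
107^2 ≡ 228 (mod 229)
107^3 ≡ 122 (mod 229)
107^4 ≡ 1 (mod 229) ✓
So ord_229(107) = 4.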